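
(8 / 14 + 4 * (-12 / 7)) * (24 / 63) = -352 / 147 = -2.39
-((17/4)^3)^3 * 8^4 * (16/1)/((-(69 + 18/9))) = 417562945.41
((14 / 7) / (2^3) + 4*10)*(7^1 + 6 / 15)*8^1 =11914 / 5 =2382.80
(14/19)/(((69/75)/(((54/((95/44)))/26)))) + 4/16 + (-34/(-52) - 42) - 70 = -47633791/431756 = -110.33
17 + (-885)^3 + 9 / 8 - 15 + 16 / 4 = -5545232943 / 8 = -693154117.88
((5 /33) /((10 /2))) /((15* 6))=1 /2970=0.00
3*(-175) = -525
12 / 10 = 6 / 5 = 1.20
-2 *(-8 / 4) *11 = 44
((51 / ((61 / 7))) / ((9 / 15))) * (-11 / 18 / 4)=-6545 / 4392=-1.49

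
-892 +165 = -727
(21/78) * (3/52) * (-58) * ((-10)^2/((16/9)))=-50.67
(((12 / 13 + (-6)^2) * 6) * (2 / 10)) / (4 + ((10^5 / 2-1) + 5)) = 72 / 81263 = 0.00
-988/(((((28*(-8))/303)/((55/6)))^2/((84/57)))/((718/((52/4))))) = -11078030975/896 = -12363873.86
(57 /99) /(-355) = -19 /11715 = -0.00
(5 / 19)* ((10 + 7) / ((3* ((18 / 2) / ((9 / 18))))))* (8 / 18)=170 / 4617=0.04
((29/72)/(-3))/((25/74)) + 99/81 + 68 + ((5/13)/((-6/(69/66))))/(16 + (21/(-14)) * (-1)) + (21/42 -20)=133299827/2702700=49.32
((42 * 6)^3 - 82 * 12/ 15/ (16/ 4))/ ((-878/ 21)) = -840157059/ 2195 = -382759.48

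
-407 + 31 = -376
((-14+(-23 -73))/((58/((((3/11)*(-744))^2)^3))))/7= -618208747499449221120/32693353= -18909310020891.68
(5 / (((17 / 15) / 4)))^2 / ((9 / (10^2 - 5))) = 950000 / 289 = 3287.20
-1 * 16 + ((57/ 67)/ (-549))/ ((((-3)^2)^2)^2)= -1287110755/ 80444421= -16.00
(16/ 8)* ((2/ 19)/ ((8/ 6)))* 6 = 18/ 19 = 0.95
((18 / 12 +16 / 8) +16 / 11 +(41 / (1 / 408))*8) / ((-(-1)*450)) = 2944237 / 9900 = 297.40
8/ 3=2.67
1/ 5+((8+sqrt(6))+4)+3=17.65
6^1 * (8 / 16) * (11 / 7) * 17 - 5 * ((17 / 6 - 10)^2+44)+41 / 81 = -898483 / 2268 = -396.16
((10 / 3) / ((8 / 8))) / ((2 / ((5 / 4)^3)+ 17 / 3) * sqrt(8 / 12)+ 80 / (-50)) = 1125000 / 5755081+ 1568125 * sqrt(6) / 5755081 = 0.86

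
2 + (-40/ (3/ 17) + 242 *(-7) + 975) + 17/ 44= -124513/ 132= -943.28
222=222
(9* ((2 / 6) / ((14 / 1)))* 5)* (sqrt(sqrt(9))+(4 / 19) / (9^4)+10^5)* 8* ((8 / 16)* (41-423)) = -47619738015280 / 290871-11460* sqrt(3) / 7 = -163717121.38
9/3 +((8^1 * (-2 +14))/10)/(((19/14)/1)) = 957/95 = 10.07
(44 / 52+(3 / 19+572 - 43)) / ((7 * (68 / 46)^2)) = 69251919 / 1998724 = 34.65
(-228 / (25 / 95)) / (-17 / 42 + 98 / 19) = -182.28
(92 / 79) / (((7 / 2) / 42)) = 1104 / 79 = 13.97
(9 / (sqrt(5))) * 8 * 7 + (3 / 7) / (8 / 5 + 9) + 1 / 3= 416 / 1113 + 504 * sqrt(5) / 5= 225.77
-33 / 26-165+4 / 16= -8633 / 52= -166.02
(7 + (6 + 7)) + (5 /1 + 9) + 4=38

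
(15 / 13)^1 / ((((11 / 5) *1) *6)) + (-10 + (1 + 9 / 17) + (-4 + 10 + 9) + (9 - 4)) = 56481 / 4862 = 11.62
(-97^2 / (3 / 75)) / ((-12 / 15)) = 1176125 / 4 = 294031.25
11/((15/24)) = 88/5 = 17.60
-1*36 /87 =-12 /29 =-0.41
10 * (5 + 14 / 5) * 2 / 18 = 8.67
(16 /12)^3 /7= 64 /189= 0.34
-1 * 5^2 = -25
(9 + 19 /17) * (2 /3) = 344 /51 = 6.75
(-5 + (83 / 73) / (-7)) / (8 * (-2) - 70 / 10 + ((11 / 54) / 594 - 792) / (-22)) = -169232976 / 426161225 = -0.40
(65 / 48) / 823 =65 / 39504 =0.00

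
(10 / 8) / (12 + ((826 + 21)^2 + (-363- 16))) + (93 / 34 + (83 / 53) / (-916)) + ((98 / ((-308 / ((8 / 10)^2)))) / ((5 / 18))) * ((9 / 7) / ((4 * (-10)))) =11217547888799689 / 4068530367495000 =2.76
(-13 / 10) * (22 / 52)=-11 / 20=-0.55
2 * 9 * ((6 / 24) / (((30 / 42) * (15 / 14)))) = 147 / 25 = 5.88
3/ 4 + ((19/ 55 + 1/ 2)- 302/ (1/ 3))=-198969/ 220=-904.40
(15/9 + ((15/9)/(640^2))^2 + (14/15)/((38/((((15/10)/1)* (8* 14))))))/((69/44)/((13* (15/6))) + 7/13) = 950635981703837/96280416092160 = 9.87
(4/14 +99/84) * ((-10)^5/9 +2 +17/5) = -20490037/1260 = -16261.93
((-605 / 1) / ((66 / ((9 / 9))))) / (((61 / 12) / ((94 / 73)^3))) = -91364240 / 23730037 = -3.85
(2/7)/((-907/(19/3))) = -38/19047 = -0.00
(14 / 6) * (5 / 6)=35 / 18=1.94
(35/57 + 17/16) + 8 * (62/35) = 505867/31920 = 15.85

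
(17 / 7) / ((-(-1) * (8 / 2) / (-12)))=-51 / 7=-7.29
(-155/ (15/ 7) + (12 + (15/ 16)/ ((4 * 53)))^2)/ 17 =2477381795/ 586788864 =4.22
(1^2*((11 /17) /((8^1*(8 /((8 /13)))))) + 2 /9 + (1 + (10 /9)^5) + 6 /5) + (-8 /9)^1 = 1687637207 /521993160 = 3.23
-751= -751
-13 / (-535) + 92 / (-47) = -48609 / 25145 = -1.93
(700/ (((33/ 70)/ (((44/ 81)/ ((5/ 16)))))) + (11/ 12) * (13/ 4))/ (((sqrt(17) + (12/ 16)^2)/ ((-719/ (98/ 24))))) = -97106.68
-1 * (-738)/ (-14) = -369/ 7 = -52.71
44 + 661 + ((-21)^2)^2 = 195186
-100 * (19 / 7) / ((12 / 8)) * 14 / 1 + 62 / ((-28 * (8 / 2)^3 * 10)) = -68096093 / 26880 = -2533.34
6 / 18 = 1 / 3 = 0.33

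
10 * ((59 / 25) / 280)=59 / 700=0.08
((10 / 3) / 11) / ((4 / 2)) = 5 / 33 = 0.15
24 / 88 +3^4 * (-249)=-221856 / 11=-20168.73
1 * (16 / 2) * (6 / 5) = 48 / 5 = 9.60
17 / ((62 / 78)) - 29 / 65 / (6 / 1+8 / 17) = 4725167 / 221650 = 21.32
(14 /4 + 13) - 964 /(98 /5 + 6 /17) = -13489 /424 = -31.81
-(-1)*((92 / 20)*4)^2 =8464 / 25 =338.56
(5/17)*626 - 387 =-3449/17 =-202.88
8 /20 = 2 /5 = 0.40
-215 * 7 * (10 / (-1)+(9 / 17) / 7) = 253915 / 17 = 14936.18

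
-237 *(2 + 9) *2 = -5214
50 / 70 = 5 / 7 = 0.71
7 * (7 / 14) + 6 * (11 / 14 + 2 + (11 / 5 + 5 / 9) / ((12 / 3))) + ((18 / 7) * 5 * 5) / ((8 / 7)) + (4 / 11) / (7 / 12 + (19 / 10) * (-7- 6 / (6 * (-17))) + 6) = 2506882457 / 31124940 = 80.54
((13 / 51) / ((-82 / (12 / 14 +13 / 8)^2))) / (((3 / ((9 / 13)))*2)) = -19321 / 8743168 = -0.00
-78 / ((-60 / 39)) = 507 / 10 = 50.70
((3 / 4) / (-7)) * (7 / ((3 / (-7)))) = 7 / 4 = 1.75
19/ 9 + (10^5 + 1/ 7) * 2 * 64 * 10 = 8064011653/ 63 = 128000184.97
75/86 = 0.87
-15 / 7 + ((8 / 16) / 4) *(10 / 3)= -1.73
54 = 54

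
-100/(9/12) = -400/3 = -133.33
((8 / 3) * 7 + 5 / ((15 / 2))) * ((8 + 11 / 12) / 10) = 3103 / 180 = 17.24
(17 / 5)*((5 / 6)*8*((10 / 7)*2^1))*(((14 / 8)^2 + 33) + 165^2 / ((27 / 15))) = 6873015 / 7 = 981859.29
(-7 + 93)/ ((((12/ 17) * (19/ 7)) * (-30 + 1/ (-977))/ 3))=-4999309/ 1113818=-4.49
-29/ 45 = -0.64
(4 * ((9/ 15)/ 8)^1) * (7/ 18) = 7/ 60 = 0.12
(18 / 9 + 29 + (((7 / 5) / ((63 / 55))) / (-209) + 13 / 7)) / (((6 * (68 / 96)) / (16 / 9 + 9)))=15257324 / 183141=83.31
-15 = -15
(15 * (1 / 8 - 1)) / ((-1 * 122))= 105 / 976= 0.11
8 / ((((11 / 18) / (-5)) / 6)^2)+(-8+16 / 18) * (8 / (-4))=21010688 / 1089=19293.56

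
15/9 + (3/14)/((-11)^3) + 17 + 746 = 42746387/55902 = 764.67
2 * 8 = 16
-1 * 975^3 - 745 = -926860120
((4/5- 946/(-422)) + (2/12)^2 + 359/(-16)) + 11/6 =-2663869/151920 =-17.53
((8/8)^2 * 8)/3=8/3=2.67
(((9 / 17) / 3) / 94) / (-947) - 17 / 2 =-6431552 / 756653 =-8.50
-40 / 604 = -0.07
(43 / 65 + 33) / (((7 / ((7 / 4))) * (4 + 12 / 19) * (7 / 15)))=31179 / 8008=3.89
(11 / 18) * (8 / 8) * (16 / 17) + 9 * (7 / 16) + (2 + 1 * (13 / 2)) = 31855 / 2448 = 13.01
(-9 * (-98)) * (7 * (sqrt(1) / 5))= 6174 / 5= 1234.80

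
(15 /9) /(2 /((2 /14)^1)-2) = 5 /36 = 0.14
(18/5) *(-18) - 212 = -1384/5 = -276.80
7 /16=0.44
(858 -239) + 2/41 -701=-3360/41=-81.95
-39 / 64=-0.61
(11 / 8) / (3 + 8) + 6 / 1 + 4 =81 / 8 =10.12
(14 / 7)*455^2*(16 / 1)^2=105996800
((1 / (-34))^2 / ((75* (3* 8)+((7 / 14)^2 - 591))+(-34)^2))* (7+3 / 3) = 8 / 2734229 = 0.00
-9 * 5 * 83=-3735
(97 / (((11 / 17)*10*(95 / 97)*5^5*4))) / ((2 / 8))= 159953 / 32656250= 0.00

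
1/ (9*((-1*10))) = -0.01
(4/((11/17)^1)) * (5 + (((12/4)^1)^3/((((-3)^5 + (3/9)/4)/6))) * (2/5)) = 4691116/160325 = 29.26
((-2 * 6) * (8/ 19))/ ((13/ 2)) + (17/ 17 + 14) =3513/ 247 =14.22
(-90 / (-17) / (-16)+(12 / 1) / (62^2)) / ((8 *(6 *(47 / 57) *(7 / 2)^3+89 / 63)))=-51275889 / 267243782704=-0.00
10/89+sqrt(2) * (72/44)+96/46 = 4.51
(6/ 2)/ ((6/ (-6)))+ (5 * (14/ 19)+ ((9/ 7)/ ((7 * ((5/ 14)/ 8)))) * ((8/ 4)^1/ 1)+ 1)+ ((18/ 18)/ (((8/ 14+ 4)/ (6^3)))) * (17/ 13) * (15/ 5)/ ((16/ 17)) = 114453439/ 553280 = 206.86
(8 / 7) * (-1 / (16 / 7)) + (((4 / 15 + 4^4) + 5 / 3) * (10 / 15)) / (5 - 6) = -172.46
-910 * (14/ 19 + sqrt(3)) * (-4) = 50960/ 19 + 3640 * sqrt(3) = 8986.77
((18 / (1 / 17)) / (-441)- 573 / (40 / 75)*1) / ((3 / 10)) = -2107135 / 588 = -3583.56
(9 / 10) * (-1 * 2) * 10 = -18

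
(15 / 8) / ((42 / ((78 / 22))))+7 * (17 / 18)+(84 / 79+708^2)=439090064381 / 875952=501271.83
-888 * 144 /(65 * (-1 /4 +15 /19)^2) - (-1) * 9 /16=-11816435367 /1748240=-6759.05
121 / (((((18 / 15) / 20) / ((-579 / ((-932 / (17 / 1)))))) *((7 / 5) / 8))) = 198500500 / 1631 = 121704.78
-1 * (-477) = 477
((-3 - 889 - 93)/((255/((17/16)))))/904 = -197/43392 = -0.00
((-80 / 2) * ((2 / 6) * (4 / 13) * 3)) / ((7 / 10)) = -1600 / 91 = -17.58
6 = 6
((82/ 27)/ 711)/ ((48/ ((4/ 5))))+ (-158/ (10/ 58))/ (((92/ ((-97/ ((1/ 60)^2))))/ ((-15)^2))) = 10366602877170943/ 13245930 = 782625521.74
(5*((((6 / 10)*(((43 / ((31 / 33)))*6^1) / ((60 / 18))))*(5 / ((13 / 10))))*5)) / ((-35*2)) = -191565 / 2821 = -67.91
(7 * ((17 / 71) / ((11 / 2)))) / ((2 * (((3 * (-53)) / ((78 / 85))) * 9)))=-182 / 1862685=-0.00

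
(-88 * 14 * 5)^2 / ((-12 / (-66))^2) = 1147854400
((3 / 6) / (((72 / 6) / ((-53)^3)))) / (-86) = 148877 / 2064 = 72.13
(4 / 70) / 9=2 / 315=0.01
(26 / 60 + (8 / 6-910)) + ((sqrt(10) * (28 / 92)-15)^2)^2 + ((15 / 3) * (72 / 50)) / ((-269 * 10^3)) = 7193882111046334 / 141144804375-50196300 * sqrt(10) / 12167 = 37921.77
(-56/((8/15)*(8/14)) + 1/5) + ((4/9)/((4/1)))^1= -33019/180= -183.44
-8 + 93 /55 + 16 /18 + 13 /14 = -31127 /6930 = -4.49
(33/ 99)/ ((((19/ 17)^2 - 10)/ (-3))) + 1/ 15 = 0.18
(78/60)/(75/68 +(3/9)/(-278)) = 1.18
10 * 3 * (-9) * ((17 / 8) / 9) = -255 / 4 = -63.75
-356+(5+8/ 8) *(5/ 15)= -354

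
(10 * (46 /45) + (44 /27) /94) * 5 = 64970 /1269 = 51.20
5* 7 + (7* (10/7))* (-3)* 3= -55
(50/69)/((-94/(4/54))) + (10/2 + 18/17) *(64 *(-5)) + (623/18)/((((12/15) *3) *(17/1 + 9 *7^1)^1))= -369375113867/190532736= -1938.64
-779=-779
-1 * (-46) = 46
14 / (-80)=-0.18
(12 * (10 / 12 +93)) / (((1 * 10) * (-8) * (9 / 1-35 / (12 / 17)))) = 1689 / 4870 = 0.35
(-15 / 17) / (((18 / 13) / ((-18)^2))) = -3510 / 17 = -206.47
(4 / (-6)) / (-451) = 2 / 1353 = 0.00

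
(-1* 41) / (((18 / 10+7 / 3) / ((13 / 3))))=-2665 / 62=-42.98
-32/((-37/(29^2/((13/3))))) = 80736/481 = 167.85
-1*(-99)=99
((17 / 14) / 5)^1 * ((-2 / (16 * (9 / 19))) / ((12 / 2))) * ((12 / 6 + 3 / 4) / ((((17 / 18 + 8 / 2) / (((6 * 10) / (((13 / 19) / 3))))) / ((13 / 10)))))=-2.03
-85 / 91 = -0.93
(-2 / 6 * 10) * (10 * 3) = -100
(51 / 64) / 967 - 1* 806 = -49881677 / 61888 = -806.00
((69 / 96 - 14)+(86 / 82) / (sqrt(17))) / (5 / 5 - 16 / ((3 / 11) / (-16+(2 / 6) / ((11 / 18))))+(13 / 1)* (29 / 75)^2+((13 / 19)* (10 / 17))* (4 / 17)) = -13126921875 / 899134239296+78125625* sqrt(17) / 1152015744098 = -0.01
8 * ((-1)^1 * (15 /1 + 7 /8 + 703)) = -5751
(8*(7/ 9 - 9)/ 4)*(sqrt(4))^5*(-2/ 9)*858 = 2708992/ 27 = 100333.04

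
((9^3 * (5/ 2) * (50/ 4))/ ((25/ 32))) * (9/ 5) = 52488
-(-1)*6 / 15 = 2 / 5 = 0.40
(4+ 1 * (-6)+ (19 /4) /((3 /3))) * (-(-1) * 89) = 979 /4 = 244.75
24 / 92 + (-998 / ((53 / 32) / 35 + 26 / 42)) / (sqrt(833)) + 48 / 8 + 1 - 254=-5675 / 23 - 479040 * sqrt(17) / 38063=-298.63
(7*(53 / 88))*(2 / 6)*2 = 371 / 132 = 2.81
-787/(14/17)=-13379/14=-955.64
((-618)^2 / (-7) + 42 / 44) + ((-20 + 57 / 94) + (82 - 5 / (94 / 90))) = -197242006 / 3619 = -54501.80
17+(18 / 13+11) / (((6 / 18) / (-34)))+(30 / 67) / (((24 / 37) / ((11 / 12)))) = -52075961 / 41808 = -1245.60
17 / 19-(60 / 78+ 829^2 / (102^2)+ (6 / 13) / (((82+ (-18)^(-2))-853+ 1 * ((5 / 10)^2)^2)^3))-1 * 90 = -399663187580921381908118177 / 2563094382808643009670708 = -155.93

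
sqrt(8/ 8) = 1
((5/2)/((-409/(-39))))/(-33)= -65/8998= -0.01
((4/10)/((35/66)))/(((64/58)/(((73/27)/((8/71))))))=1653377/100800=16.40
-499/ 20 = -24.95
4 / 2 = 2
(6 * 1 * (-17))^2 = 10404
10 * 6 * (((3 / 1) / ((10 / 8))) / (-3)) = -48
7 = 7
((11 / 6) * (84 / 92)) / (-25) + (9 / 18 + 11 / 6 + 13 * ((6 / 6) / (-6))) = 172 / 1725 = 0.10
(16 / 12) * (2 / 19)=8 / 57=0.14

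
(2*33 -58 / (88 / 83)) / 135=497 / 5940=0.08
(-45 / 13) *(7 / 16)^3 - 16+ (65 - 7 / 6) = 7594783 / 159744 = 47.54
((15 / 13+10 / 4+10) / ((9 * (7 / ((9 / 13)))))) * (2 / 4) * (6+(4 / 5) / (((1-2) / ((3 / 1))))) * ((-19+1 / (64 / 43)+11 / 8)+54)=1515069 / 151424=10.01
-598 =-598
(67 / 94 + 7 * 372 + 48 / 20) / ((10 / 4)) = 1225343 / 1175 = 1042.85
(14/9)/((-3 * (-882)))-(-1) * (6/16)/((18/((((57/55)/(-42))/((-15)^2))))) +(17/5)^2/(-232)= -106878539/2170476000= -0.05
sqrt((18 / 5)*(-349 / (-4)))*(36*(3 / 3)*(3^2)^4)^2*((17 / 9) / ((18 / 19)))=166849090596*sqrt(3490) / 5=1971362781673.28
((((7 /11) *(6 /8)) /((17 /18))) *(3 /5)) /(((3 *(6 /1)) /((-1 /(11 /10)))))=-63 /4114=-0.02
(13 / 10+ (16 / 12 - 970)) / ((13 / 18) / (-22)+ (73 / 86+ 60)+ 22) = -82361598 / 7050955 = -11.68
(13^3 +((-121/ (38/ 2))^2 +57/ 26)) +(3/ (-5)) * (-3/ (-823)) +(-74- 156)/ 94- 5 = 4052292873647/ 1815299330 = 2232.30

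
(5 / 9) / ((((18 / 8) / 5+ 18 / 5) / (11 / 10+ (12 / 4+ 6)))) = 1010 / 729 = 1.39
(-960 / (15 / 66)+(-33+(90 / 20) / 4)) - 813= -40551 / 8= -5068.88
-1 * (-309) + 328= 637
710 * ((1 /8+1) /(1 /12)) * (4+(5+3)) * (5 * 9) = 5175900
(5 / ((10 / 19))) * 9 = 171 / 2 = 85.50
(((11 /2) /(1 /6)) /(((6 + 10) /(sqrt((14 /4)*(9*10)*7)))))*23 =15939*sqrt(5) /16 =2227.54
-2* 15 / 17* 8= -240 / 17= -14.12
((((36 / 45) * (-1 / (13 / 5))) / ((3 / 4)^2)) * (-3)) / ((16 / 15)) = 20 / 13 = 1.54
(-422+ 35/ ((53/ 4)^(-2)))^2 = 8383782969/ 256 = 32749152.22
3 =3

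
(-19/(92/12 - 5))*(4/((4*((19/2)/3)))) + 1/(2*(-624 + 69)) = -4997/2220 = -2.25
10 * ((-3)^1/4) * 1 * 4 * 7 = -210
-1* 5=-5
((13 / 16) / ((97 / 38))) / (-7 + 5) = -247 / 1552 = -0.16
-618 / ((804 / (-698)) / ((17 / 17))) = 35947 / 67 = 536.52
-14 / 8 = -7 / 4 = -1.75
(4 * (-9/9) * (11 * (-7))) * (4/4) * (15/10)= 462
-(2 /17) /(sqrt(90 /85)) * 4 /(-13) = 4 * sqrt(34) /663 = 0.04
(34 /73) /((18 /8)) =136 /657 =0.21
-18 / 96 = -0.19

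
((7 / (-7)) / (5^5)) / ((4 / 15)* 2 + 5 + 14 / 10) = -3 / 65000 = -0.00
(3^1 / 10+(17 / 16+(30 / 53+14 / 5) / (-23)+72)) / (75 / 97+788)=692583783 / 7461352720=0.09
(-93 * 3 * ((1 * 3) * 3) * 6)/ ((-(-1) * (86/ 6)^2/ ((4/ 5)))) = -58.67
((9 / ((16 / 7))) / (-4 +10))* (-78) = -819 / 16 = -51.19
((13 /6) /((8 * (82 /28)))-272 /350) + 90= 15380101 /172200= 89.32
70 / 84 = 5 / 6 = 0.83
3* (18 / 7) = 54 / 7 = 7.71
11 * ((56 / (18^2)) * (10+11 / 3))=6314 / 243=25.98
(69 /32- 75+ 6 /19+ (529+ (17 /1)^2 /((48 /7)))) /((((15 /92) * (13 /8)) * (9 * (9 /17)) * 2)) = 197.49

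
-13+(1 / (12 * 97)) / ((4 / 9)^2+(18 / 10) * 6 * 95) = -419267341 / 32251336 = -13.00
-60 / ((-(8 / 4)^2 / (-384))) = -5760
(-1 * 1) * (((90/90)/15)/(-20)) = 1/300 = 0.00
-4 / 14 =-2 / 7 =-0.29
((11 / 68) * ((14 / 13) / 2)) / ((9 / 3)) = 77 / 2652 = 0.03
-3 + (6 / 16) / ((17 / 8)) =-48 / 17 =-2.82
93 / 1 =93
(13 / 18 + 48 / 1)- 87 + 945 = 16321 / 18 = 906.72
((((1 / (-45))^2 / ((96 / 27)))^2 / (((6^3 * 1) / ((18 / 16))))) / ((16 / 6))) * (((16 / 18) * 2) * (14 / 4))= 7 / 29859840000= 0.00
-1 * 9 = -9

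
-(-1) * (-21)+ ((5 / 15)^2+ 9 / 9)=-179 / 9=-19.89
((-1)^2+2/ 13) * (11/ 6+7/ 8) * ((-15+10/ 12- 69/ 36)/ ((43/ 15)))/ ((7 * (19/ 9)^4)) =-158284125/ 1255251872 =-0.13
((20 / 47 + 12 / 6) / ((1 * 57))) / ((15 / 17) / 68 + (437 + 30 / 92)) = 53176 / 546514637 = 0.00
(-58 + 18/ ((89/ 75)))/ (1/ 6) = -22872/ 89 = -256.99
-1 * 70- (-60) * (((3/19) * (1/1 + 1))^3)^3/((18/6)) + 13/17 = -379799993869243/5485690862243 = -69.23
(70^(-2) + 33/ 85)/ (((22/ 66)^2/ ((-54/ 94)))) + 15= 50863749/ 3915100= 12.99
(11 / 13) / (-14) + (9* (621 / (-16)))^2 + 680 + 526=2870653379 / 23296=123225.16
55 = 55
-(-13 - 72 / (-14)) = 55 / 7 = 7.86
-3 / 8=-0.38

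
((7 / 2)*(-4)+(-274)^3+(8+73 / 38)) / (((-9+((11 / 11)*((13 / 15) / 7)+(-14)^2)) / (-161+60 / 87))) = 381578781158715 / 21652096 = 17623179.81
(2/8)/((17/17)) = 1/4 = 0.25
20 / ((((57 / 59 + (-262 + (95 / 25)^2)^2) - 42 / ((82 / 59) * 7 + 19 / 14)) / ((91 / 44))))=153637290625 / 227624431861728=0.00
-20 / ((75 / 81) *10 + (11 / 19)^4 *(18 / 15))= -2.13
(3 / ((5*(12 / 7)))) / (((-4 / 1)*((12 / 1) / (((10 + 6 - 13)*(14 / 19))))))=-49 / 3040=-0.02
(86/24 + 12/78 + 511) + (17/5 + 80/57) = 2566531/4940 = 519.54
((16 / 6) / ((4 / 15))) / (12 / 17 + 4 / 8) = 340 / 41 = 8.29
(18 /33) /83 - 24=-21906 /913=-23.99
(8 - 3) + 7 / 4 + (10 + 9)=103 / 4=25.75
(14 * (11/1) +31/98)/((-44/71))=-1073733/4312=-249.01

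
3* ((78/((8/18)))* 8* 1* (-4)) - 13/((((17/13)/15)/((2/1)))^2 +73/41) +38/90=-8430498296509/500181705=-16854.87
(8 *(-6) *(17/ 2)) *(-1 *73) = 29784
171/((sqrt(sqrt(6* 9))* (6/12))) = 57* 2^(3/4)* 3^(1/4) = 126.16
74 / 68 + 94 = 3233 / 34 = 95.09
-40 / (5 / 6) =-48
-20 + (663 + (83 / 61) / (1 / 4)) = 39555 / 61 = 648.44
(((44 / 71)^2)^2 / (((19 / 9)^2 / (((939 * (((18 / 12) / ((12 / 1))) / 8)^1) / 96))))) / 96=123731091 / 2348445911296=0.00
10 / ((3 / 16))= 160 / 3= 53.33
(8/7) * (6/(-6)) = -8/7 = -1.14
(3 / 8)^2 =9 / 64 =0.14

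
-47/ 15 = -3.13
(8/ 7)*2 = 16/ 7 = 2.29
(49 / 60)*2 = 49 / 30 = 1.63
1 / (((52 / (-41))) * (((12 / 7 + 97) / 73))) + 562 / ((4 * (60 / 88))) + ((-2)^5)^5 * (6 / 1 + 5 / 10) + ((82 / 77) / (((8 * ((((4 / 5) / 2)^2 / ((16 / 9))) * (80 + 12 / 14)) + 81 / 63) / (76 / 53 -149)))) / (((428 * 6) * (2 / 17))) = -118662949430309423959 / 544066893240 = -218103602.53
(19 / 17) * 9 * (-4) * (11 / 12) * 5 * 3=-9405 / 17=-553.24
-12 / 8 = -3 / 2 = -1.50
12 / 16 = 3 / 4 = 0.75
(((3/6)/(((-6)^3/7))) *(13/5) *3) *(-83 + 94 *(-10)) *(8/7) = 4433/30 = 147.77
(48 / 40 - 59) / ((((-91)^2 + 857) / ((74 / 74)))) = -0.01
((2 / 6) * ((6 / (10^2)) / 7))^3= 1 / 42875000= 0.00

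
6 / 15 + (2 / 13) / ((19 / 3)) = 524 / 1235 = 0.42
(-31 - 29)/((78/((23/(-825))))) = 46/2145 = 0.02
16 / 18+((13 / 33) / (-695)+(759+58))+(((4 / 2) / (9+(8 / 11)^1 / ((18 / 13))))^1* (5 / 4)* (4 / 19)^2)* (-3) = 19156420879538 / 23422804515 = 817.85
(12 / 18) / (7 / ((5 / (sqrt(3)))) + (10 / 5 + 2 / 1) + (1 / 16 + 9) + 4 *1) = 10400 / 260799 - 2560 *sqrt(3) / 782397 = 0.03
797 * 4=3188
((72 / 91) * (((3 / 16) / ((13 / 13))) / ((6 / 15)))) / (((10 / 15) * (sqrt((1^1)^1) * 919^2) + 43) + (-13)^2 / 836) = 84645 / 128511505213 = 0.00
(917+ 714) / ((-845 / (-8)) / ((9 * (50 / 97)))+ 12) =46.91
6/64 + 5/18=107/288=0.37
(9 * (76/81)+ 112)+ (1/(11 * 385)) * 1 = 4590749/38115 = 120.44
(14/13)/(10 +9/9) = 14/143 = 0.10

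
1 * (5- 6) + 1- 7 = -7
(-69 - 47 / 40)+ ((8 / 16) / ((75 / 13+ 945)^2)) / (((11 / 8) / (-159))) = -9827231747 / 140038800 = -70.18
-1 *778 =-778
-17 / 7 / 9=-17 / 63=-0.27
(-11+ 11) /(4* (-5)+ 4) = 0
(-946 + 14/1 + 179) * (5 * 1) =-3765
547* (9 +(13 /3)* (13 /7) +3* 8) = 471514 /21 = 22453.05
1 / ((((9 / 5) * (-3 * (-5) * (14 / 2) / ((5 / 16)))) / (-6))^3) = -125 / 128024064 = -0.00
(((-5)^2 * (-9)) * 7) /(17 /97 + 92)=-152775 /8941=-17.09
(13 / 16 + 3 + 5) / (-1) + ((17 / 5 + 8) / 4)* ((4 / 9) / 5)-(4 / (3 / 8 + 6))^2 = -9314557 / 1040400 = -8.95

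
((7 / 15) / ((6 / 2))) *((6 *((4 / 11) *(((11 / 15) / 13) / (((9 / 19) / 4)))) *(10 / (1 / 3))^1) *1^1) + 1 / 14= 120923 / 24570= 4.92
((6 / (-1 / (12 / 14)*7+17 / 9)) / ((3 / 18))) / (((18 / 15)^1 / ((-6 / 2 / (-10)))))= -162 / 113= -1.43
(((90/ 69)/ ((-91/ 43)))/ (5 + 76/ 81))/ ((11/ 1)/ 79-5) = 1375785/ 64430912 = 0.02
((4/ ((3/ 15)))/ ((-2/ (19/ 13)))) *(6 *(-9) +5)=716.15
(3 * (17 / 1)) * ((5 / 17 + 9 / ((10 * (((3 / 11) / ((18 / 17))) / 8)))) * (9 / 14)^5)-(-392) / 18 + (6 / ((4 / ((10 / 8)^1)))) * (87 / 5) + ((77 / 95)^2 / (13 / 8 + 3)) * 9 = 143961026063 / 673192800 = 213.85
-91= -91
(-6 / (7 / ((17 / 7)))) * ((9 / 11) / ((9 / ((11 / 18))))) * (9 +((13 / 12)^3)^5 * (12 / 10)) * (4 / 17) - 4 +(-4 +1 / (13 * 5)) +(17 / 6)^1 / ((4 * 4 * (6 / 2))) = -8.28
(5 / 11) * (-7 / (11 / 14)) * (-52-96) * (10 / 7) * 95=9842000 / 121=81338.84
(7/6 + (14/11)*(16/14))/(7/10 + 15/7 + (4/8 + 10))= 6055/30822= 0.20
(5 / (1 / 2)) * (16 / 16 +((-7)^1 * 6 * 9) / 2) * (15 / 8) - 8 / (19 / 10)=-67055 / 19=-3529.21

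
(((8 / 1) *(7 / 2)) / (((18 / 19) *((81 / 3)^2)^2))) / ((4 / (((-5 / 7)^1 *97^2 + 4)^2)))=42001367491 / 66961566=627.25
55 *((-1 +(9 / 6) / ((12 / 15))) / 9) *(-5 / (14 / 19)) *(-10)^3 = 653125 / 18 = 36284.72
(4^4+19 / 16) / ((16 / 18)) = 37035 / 128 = 289.34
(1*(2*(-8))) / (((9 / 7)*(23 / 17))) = -1904 / 207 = -9.20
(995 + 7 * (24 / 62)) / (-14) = -30929 / 434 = -71.26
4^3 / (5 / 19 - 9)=-608 / 83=-7.33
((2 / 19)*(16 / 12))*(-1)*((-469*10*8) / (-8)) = -37520 / 57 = -658.25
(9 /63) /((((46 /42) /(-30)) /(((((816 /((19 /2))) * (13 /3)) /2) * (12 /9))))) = -424320 /437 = -970.98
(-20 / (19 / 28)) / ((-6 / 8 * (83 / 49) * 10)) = 10976 / 4731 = 2.32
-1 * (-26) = 26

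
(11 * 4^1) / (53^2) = 44 / 2809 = 0.02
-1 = -1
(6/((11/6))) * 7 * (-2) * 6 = -3024/11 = -274.91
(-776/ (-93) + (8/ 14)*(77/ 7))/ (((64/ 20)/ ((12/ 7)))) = 11905/ 1519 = 7.84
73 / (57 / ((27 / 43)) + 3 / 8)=0.80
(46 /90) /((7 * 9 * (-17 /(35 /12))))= -23 /16524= -0.00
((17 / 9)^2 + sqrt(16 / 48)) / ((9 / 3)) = sqrt(3) / 9 + 289 / 243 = 1.38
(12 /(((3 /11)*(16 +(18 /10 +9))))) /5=22 /67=0.33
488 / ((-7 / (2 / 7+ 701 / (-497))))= 272792 / 3479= 78.41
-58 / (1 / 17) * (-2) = 1972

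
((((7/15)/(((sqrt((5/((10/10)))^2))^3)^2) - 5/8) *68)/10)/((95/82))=-816757843/222656250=-3.67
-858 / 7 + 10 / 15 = -2560 / 21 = -121.90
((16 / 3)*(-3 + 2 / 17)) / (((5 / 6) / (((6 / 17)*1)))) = -9408 / 1445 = -6.51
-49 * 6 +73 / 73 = -293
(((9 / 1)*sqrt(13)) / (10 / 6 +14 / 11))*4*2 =2376*sqrt(13) / 97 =88.32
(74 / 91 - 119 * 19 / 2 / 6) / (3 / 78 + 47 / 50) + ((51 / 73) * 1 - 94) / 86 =-16167591641 / 83848968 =-192.82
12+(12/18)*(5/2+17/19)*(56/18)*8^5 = 39454724/171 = 230729.38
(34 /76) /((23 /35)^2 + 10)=20825 /485602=0.04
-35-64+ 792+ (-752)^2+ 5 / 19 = 10757748 / 19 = 566197.26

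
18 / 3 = 6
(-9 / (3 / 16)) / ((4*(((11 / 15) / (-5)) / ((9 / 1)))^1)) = 8100 / 11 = 736.36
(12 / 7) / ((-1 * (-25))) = 12 / 175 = 0.07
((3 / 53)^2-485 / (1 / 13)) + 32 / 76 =-6304.58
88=88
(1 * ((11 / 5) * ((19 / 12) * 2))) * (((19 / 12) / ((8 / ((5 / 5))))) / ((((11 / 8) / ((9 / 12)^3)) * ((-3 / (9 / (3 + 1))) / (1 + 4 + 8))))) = -42237 / 10240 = -4.12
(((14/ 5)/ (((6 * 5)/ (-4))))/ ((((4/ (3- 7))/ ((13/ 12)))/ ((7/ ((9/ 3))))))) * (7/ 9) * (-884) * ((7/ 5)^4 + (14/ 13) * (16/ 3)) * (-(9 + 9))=141684296936/ 1265625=111948.09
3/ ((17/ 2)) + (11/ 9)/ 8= 0.51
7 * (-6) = -42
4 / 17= 0.24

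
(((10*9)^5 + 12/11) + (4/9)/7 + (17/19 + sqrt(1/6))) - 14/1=sqrt(6)/6 + 77749818142643/13167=5904899988.46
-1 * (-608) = 608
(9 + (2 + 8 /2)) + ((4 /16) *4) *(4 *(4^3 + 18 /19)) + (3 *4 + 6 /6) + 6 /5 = 27454 /95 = 288.99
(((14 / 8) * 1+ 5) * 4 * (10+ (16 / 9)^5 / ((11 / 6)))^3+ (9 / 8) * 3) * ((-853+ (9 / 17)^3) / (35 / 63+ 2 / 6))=-38171126056674366539175595 / 193136112130213296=-197638471.83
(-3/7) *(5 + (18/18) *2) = -3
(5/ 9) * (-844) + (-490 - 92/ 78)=-112328/ 117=-960.07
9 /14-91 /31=-995 /434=-2.29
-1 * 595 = -595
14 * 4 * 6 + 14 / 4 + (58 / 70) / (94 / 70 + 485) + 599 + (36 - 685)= 2463949 / 8511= 289.50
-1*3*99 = -297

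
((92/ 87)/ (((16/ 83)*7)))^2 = 3644281/ 5934096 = 0.61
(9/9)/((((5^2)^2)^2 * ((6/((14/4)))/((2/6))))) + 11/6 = 25781257/14062500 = 1.83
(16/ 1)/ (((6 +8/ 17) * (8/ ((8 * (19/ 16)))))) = 323/ 110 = 2.94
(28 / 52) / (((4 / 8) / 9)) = 126 / 13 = 9.69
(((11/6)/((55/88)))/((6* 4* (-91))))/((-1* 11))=0.00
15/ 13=1.15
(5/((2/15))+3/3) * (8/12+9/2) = 2387/12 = 198.92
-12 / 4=-3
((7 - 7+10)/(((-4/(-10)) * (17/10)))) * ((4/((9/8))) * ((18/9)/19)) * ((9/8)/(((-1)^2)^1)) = 2000/323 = 6.19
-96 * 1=-96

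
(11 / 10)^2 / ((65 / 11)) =1331 / 6500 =0.20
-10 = -10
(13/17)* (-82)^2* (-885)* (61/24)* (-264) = 51908305020/17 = 3053429707.06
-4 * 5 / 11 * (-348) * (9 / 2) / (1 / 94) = 2944080 / 11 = 267643.64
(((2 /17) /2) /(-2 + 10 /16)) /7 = -8 /1309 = -0.01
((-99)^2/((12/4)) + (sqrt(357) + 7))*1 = sqrt(357) + 3274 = 3292.89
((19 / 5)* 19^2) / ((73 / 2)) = 13718 / 365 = 37.58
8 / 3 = 2.67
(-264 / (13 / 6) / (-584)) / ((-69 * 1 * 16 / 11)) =-363 / 174616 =-0.00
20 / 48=5 / 12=0.42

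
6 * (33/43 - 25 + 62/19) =-102792/817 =-125.82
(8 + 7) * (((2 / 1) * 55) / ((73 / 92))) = 151800 / 73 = 2079.45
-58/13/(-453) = 58/5889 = 0.01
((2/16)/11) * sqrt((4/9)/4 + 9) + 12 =sqrt(82)/264 + 12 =12.03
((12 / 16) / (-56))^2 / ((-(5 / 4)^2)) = -9 / 78400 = -0.00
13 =13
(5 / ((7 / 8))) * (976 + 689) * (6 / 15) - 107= 25891 / 7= 3698.71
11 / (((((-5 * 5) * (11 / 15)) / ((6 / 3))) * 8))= -3 / 20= -0.15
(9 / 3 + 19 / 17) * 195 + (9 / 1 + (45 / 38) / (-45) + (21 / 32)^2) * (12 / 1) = 75725121 / 82688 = 915.79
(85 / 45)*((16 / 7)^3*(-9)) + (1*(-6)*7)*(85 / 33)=-1174122 / 3773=-311.19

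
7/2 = 3.50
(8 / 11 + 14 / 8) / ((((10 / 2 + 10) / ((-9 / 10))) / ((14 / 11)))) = -2289 / 12100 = -0.19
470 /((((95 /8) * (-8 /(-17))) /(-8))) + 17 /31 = -672.29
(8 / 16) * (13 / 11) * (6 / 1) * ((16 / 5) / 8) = 78 / 55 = 1.42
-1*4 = -4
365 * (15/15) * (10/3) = 3650/3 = 1216.67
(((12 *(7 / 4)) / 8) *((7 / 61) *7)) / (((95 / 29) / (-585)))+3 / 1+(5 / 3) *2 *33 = -263.55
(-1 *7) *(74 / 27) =-518 / 27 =-19.19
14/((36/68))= 238/9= 26.44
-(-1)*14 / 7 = 2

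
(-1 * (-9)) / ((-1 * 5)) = -9 / 5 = -1.80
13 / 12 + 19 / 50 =439 / 300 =1.46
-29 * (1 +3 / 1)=-116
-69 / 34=-2.03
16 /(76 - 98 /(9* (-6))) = 432 /2101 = 0.21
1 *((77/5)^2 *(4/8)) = 5929/50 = 118.58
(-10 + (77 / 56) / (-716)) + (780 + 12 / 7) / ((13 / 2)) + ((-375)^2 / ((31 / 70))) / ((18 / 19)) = 5417874186281 / 16158688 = 335291.71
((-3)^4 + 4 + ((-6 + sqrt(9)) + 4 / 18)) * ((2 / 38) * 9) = 740 / 19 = 38.95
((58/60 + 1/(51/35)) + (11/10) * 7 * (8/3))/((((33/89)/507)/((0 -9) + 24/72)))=-442491179/1683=-262918.11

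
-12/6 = -2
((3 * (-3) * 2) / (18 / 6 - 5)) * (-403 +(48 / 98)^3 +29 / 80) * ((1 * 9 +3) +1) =-443252864223 / 9411920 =-47094.84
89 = 89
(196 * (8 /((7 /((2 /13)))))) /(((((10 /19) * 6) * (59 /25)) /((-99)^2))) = 34760880 /767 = 45320.57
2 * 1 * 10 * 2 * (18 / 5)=144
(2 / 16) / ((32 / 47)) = 47 / 256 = 0.18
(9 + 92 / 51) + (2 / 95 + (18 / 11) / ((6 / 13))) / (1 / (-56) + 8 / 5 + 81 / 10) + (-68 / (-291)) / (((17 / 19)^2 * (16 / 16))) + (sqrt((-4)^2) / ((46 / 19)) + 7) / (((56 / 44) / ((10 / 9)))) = 25746720923654 / 1353832217199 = 19.02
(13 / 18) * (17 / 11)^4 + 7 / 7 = 1349311 / 263538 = 5.12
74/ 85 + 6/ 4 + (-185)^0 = 573/ 170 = 3.37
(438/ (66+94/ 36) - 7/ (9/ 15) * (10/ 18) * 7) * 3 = -1300007/ 11115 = -116.96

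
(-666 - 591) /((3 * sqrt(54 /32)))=-1676 * sqrt(3) /9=-322.55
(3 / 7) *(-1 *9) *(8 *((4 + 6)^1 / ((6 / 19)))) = -6840 / 7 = -977.14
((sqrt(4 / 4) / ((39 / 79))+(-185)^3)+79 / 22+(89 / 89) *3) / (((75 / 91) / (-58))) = 1102802951971 / 2475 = 445576950.29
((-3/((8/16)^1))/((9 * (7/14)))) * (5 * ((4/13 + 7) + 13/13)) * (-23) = 16560/13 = 1273.85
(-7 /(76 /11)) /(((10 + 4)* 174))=-11 /26448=-0.00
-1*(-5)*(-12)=-60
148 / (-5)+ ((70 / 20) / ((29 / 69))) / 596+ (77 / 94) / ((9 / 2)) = -2149764847 / 73111320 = -29.40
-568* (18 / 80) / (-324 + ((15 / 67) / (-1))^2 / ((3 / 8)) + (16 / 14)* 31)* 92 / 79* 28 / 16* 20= 3232766817 / 179005705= 18.06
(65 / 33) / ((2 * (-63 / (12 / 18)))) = -65 / 6237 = -0.01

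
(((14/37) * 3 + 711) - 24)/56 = 25461/2072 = 12.29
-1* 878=-878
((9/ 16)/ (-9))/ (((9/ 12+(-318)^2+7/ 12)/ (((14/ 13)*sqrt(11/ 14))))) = -3*sqrt(154)/ 63102208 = -0.00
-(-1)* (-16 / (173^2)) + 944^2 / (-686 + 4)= -13335410128 / 10205789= -1306.65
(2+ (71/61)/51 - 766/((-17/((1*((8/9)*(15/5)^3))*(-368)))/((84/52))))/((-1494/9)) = 25999012207/6713538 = 3872.62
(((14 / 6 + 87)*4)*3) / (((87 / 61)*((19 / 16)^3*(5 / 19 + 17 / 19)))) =133922816 / 345477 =387.65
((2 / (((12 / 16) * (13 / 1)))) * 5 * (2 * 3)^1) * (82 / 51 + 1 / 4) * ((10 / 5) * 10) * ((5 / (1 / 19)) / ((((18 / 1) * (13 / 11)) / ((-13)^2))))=79211000 / 459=172572.98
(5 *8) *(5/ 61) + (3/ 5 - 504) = -152537/ 305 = -500.12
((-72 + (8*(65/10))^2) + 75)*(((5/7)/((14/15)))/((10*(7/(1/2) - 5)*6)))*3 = 13535/1176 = 11.51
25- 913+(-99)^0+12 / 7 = -6197 / 7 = -885.29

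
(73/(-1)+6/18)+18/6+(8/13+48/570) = -255523/3705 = -68.97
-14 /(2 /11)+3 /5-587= -3317 /5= -663.40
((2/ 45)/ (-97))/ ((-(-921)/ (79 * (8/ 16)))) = -79/ 4020165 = -0.00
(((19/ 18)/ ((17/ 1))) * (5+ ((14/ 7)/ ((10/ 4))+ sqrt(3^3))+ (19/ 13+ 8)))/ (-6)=-4712/ 29835 - 19 * sqrt(3)/ 612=-0.21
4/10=0.40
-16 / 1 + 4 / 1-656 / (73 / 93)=-61884 / 73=-847.73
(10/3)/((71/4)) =40/213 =0.19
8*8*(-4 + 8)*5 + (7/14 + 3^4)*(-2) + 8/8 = 1118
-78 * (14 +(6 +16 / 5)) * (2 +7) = -81432 / 5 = -16286.40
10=10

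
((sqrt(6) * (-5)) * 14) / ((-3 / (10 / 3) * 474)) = 350 * sqrt(6) / 2133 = 0.40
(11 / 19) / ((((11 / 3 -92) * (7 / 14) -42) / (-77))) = 462 / 893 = 0.52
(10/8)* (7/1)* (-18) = -315/2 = -157.50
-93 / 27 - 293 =-2668 / 9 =-296.44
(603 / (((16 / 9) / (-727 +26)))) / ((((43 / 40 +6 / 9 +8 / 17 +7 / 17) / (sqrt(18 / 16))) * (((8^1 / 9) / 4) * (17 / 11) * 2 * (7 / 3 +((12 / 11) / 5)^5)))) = -25589408667197203125 * sqrt(2) / 603602073878816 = -59954.88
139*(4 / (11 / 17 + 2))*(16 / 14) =240.05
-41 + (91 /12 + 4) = -353 /12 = -29.42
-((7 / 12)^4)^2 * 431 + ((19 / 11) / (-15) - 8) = -328569771353 / 23648993280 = -13.89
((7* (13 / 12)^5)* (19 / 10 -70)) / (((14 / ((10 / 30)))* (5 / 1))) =-84283511 / 24883200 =-3.39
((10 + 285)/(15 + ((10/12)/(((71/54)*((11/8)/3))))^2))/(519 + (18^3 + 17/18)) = 215926194/78630580535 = 0.00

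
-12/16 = -3/4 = -0.75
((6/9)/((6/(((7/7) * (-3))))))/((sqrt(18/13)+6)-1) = -65/921+sqrt(26)/307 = -0.05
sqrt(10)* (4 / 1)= 4* sqrt(10)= 12.65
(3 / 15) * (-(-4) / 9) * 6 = 8 / 15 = 0.53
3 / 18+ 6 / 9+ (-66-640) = -4231 / 6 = -705.17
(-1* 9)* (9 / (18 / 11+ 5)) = -891 / 73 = -12.21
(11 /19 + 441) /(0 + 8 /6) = 331.18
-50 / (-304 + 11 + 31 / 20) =1000 / 5829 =0.17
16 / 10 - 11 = -47 / 5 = -9.40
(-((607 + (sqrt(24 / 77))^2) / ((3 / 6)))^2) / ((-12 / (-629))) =-1375483468301 / 17787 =-77330829.72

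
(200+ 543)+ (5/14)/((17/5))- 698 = 10735/238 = 45.11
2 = 2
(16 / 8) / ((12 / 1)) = 1 / 6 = 0.17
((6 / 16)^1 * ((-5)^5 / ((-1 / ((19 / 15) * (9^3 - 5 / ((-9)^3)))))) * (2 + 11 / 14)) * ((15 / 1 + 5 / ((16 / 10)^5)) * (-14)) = -20803589022653125 / 31850496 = -653163737.94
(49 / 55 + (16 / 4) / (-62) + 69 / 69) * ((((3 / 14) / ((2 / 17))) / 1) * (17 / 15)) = 449973 / 119350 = 3.77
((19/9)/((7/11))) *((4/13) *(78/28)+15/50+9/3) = 20273/1470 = 13.79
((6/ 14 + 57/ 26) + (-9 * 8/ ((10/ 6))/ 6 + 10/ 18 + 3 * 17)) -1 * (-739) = 6437147/ 8190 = 785.98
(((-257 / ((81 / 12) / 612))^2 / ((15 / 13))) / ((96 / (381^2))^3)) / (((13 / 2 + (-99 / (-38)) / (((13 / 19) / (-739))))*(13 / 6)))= -3123568411513792980231 / 11678720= -267458112833751.73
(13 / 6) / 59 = 13 / 354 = 0.04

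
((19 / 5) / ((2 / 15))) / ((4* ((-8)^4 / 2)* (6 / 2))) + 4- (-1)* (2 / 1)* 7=294931 / 16384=18.00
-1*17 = -17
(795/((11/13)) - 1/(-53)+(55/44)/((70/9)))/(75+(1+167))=30680143/7933464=3.87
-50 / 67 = -0.75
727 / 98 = 7.42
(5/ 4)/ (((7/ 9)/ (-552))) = -6210/ 7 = -887.14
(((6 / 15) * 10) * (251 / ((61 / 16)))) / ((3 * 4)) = 4016 / 183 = 21.95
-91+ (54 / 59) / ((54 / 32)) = -90.46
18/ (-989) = -18/ 989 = -0.02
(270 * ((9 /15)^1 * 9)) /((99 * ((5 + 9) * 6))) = 0.18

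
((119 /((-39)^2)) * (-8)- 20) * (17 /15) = -533324 /22815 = -23.38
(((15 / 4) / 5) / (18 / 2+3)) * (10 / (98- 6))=5 / 736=0.01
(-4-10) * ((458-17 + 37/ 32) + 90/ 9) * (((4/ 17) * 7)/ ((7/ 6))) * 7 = -2126943/ 34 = -62557.15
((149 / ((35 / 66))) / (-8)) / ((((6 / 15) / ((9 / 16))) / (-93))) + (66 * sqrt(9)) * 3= 4647753 / 896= 5187.22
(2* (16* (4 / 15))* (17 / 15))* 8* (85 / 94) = 147968 / 2115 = 69.96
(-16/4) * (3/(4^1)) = -3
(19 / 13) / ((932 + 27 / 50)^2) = 47500 / 28263002677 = 0.00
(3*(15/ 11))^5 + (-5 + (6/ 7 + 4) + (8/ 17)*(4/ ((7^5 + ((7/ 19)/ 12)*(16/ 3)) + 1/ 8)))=504823053379558000/ 440650376688599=1145.63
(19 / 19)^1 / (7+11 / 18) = 18 / 137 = 0.13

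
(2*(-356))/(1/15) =-10680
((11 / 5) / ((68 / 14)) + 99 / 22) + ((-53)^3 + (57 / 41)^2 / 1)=-21271306279 / 142885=-148870.11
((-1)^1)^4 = 1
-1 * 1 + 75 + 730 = 804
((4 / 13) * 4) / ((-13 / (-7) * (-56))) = -2 / 169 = -0.01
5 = 5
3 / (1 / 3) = 9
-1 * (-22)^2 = -484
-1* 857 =-857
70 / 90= 7 / 9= 0.78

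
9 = 9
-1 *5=-5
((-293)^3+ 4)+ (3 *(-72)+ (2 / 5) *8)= -125769829 / 5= -25153965.80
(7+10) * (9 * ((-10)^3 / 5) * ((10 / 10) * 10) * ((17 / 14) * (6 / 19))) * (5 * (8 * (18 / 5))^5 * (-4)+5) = 1627422945494832 / 35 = 46497798442709.49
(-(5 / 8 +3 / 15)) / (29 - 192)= 33 / 6520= 0.01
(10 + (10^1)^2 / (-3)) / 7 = -3.33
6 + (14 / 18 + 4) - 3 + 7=133 / 9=14.78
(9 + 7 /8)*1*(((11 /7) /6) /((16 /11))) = 9559 /5376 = 1.78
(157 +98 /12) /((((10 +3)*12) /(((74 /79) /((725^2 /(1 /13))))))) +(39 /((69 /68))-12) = 153601653723341 /5810588842500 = 26.43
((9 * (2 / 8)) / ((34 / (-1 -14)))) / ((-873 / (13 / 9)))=65 / 39576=0.00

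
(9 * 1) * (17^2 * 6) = 15606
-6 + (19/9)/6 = -5.65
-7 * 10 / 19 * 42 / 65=-588 / 247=-2.38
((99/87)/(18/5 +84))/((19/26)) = 715/40223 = 0.02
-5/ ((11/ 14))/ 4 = -35/ 22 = -1.59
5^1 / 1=5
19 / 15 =1.27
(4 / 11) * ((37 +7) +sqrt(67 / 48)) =sqrt(201) / 33 +16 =16.43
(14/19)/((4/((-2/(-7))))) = 1/19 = 0.05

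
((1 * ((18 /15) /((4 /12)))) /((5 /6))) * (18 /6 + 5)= 864 /25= 34.56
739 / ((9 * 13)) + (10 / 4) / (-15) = 1439 / 234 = 6.15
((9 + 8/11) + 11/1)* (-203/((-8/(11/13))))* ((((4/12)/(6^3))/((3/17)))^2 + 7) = 102034007537/32752512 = 3115.30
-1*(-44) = 44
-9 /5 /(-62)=9 /310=0.03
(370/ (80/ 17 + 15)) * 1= 1258/ 67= 18.78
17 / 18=0.94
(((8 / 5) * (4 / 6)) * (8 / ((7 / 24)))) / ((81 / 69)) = 23552 / 945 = 24.92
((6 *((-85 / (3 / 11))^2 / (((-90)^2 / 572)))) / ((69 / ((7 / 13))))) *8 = 43081808 / 16767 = 2569.44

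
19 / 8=2.38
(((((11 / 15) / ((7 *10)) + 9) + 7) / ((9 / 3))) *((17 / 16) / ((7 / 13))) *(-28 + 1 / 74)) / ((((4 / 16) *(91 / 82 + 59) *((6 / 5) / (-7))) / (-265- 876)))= -51420628648883 / 393925680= -130533.83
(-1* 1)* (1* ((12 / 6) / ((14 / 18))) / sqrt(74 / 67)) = -9* sqrt(4958) / 259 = -2.45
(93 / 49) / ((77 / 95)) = 8835 / 3773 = 2.34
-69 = -69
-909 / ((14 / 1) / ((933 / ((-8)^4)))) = -848097 / 57344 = -14.79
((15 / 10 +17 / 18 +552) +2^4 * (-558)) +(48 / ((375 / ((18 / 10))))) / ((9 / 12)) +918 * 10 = 4537978 / 5625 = 806.75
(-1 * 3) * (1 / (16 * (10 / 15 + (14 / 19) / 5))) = -855 / 3712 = -0.23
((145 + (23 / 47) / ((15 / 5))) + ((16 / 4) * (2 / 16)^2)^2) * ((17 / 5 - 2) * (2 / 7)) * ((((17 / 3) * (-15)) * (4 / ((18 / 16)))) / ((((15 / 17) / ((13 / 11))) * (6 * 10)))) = -1789680763 / 4568400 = -391.75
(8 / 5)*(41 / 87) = 0.75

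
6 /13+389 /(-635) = -1247 /8255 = -0.15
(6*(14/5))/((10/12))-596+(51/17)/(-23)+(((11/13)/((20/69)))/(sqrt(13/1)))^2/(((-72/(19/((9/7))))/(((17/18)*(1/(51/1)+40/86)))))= -1946521604471597/3379189881600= -576.03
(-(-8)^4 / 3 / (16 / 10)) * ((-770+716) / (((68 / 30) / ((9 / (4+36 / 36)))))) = 622080 / 17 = 36592.94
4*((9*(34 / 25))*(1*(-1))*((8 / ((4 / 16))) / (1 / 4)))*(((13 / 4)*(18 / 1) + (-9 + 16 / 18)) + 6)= -1766912 / 5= -353382.40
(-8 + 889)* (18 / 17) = 932.82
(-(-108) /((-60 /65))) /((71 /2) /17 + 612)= -0.19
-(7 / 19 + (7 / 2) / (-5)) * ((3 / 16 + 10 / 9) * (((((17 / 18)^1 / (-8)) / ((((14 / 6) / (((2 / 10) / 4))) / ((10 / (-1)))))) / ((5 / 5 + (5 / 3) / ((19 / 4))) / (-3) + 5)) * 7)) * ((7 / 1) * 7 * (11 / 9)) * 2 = 11994367 / 5975040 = 2.01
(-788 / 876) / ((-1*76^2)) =197 / 1264944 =0.00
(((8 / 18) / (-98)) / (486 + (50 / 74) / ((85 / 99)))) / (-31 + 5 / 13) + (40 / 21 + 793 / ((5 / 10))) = 3282179655131 / 2066987727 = 1587.90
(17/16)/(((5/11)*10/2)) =187/400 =0.47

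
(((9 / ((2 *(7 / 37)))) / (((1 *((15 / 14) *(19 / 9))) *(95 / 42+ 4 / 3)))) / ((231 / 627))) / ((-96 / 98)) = -48951 / 6040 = -8.10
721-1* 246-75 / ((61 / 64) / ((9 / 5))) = 20335 / 61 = 333.36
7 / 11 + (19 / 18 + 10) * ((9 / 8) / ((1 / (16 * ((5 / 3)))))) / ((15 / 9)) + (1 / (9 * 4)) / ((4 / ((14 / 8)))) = 1264973 / 6336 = 199.65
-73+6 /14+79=45 /7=6.43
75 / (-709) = -75 / 709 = -0.11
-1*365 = -365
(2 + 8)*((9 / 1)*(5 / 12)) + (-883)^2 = 1559453 / 2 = 779726.50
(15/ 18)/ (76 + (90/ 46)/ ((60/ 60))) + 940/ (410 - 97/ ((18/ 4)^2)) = 411444325/ 176549538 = 2.33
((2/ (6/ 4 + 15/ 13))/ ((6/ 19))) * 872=430768/ 207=2081.00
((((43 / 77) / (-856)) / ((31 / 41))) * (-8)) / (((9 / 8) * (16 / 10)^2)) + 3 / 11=0.28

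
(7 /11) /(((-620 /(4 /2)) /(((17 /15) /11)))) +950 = 534517381 /562650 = 950.00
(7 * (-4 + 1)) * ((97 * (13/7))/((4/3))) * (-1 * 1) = 11349/4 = 2837.25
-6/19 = -0.32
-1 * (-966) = 966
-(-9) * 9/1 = 81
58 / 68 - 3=-73 / 34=-2.15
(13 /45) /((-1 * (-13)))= 1 /45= 0.02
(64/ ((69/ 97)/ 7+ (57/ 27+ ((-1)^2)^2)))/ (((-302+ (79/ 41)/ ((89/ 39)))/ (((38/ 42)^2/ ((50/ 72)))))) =-294398284032/ 3775631555675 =-0.08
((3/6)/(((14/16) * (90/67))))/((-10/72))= -3.06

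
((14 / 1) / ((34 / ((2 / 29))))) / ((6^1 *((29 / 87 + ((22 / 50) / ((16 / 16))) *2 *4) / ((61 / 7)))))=1525 / 142477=0.01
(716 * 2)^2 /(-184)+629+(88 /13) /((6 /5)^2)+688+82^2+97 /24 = -66628151 /21528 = -3094.95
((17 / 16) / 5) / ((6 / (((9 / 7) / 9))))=0.01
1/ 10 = 0.10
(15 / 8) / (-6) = -5 / 16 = -0.31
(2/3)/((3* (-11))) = -2/99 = -0.02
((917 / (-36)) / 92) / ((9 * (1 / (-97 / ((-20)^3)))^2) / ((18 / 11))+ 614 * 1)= -0.00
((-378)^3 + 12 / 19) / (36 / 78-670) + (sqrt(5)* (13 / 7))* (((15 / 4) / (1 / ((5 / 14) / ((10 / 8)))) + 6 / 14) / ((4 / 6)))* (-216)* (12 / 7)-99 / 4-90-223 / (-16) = 3330958855 / 41344-75816* sqrt(5) / 49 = 77107.13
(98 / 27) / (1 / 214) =20972 / 27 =776.74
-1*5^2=-25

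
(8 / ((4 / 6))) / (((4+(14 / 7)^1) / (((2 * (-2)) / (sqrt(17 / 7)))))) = -8 * sqrt(119) / 17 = -5.13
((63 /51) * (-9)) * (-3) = 567 /17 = 33.35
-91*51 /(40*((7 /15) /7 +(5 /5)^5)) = -13923 /128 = -108.77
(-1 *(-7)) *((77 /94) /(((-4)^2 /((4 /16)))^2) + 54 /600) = 0.63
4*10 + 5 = 45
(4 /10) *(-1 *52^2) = -1081.60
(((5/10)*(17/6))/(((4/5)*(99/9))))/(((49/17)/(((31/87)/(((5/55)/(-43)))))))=-1926185/204624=-9.41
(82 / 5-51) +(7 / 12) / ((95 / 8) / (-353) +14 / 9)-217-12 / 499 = -24247018292 / 96509095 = -251.24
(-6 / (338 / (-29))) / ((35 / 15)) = 261 / 1183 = 0.22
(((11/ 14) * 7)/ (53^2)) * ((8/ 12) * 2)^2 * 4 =352/ 25281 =0.01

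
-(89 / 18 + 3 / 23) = -2101 / 414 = -5.07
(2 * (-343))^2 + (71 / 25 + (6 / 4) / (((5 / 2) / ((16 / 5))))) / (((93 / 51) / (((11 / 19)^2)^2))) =47529649138643 / 100998775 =470596.29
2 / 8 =1 / 4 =0.25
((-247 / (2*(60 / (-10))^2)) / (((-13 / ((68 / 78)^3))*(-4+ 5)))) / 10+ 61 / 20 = 6550565 / 2135484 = 3.07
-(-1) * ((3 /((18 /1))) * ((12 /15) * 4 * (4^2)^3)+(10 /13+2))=426524 /195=2187.30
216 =216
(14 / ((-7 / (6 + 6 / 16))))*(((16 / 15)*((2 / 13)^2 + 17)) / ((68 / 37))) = -106449 / 845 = -125.98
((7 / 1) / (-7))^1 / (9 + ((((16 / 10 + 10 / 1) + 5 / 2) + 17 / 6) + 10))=-15 / 539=-0.03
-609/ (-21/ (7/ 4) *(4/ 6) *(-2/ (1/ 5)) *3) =-203/ 80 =-2.54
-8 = -8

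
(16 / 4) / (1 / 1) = 4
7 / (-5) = -7 / 5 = -1.40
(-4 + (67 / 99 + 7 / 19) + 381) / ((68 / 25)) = 17777575 / 127908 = 138.99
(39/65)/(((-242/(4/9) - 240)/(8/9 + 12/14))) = -44/32949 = -0.00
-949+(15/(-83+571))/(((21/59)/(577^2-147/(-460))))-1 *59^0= 8737143333/314272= 27801.21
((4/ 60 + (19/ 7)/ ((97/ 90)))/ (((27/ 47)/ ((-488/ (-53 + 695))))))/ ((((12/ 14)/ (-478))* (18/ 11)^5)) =2905516755023927/ 17871276690360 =162.58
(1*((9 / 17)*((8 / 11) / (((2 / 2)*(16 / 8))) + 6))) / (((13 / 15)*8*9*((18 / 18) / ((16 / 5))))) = 420 / 2431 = 0.17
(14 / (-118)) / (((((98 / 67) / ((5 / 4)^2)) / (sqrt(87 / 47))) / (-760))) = 159125 * sqrt(4089) / 77644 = 131.05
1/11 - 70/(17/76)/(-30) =5903/561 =10.52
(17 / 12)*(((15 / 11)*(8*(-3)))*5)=-2550 / 11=-231.82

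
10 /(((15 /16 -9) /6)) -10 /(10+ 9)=-6510 /817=-7.97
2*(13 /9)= 26 /9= 2.89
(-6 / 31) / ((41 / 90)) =-540 / 1271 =-0.42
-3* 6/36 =-1/2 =-0.50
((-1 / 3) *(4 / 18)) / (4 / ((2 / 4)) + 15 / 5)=-2 / 297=-0.01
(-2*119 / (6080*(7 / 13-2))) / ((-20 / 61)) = -94367 / 1155200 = -0.08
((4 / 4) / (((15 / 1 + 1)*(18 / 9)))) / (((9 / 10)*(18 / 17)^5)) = 7099285 / 272097792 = 0.03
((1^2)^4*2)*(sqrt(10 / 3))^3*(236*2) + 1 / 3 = 1 / 3 + 9440*sqrt(30) / 9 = 5745.33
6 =6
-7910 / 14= -565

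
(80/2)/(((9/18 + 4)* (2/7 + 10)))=70/81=0.86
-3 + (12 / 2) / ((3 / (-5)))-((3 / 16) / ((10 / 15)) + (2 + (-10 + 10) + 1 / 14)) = -3439 / 224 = -15.35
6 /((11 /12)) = 72 /11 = 6.55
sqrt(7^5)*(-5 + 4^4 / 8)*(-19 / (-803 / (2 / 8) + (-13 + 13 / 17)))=427329*sqrt(7) / 54812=20.63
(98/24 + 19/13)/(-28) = -865/4368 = -0.20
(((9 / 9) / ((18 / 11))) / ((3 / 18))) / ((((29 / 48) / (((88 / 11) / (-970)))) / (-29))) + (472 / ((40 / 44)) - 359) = 78401 / 485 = 161.65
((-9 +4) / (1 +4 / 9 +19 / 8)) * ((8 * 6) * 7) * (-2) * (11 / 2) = 24192 / 5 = 4838.40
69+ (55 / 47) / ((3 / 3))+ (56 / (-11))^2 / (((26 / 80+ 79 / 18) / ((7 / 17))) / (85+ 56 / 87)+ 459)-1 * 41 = 477634209775551 / 16342414457347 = 29.23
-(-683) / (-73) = -683 / 73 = -9.36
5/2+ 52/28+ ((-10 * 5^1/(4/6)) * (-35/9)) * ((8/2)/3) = 49549/126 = 393.25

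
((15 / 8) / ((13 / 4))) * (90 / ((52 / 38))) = 12825 / 338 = 37.94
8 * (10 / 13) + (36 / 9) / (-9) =668 / 117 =5.71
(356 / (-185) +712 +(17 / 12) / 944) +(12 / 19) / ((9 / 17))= 9440432761 / 13272640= 711.27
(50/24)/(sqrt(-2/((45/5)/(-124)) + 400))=25 * sqrt(962)/7696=0.10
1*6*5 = 30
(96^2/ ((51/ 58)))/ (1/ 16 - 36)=-2850816/ 9775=-291.64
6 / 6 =1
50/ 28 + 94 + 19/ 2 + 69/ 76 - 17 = 47451/ 532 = 89.19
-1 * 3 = -3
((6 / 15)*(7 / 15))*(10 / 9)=28 / 135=0.21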